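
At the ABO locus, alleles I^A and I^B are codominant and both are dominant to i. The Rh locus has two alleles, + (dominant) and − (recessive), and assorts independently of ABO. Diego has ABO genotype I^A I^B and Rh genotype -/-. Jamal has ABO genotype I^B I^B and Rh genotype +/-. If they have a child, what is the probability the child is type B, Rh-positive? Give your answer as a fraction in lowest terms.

ABO cross I^A I^B × I^B I^B → offspring phenotypes: 1/2 B, 1/2 AB.
Rh cross -/- × +/- → 1/2 Rh+, 1/2 Rh-.
Independent loci: P(type B, Rh-positive) = 1/2 × 1/2 = 1/4.

1/4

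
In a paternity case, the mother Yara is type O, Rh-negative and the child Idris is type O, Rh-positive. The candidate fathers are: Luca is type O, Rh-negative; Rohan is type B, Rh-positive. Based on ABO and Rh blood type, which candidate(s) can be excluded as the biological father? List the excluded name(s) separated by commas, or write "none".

A candidate is excluded only if no genotype consistent with his phenotype could produce a type O, Rh-positive child with a type O, Rh-negative mother.
Luca (type O, Rh-): no genotype consistent with that phenotype can produce a type-O Rh+ child with a type-O mother.

Luca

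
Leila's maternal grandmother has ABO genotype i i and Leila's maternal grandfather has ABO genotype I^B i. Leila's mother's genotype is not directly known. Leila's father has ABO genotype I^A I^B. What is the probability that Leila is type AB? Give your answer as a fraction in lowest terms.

Leila's mother's ABO genotype from i i × I^B i: 1/2 I^B i, 1/2 i i.
Crossing each possibility with the father I^A I^B and summing P(type AB): 1/2·1/4 + 1/2·0 = 1/8.

1/8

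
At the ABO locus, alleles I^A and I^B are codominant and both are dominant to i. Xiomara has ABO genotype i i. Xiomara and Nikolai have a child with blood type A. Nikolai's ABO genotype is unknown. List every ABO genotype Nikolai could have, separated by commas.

For each candidate genotype of Nikolai, check whether crossing it with i i can produce every observed child phenotype.
  I^A I^A → possible child types {A} ✓
  I^A I^B → possible child types {A, B} ✓
  I^A i → possible child types {O, A} ✓
  I^B I^B → possible child types {B} ✗
  I^B i → possible child types {O, B} ✗
  i i → possible child types {O} ✗

I^A I^A, I^A I^B, I^A i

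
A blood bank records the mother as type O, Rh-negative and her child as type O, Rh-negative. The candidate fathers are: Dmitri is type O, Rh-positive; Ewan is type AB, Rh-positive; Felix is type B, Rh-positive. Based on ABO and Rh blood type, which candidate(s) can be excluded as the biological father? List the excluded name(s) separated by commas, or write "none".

A candidate is excluded only if no genotype consistent with his phenotype could produce a type O, Rh-negative child with a type O, Rh-negative mother.
Ewan (type AB, Rh+): no genotype consistent with that phenotype can produce a type-O Rh- child with a type-O mother.

Ewan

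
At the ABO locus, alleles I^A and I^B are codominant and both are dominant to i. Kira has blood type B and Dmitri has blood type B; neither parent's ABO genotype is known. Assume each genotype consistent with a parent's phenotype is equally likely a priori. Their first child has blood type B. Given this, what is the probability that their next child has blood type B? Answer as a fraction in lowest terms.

Possible genotypes: Kira ∈ {I^B I^B, I^B i}; Dmitri ∈ {I^B I^B, I^B i}.
Weight each parental genotype pair by prior × P(type-B child):
  I^B I^B × I^B I^B: posterior weight 4/15; P(next child type B) = 1.
  I^B I^B × I^B i: posterior weight 4/15; P(next child type B) = 1.
  I^B i × I^B I^B: posterior weight 4/15; P(next child type B) = 1.
  I^B i × I^B i: posterior weight 1/5; P(next child type B) = 3/4.
Weighted sum = 19/20.

19/20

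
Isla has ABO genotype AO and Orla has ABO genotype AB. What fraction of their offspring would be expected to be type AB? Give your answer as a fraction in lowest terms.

ABO cross AO × AB → offspring phenotypes: 1/2 A, 1/4 B, 1/4 AB.
So P(type AB) = 1/4.

1/4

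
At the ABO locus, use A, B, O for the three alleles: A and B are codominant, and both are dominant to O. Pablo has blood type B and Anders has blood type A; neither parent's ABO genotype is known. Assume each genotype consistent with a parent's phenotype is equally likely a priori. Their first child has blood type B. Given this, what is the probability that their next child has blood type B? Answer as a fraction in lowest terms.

Possible genotypes: Pablo ∈ {BB, BO}; Anders ∈ {AA, AO}.
Weight each parental genotype pair by prior × P(type-B child):
  BB × AO: posterior weight 2/3; P(next child type B) = 1/2.
  BO × AO: posterior weight 1/3; P(next child type B) = 1/4.
Weighted sum = 5/12.

5/12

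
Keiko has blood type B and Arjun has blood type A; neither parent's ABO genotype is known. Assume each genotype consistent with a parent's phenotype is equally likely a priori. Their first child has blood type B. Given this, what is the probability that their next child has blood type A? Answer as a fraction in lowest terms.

1/12

Possible genotypes: Keiko ∈ {BB, BO}; Arjun ∈ {AA, AO}.
Weight each parental genotype pair by prior × P(type-B child):
  BB × AO: posterior weight 2/3; P(next child type A) = 0.
  BO × AO: posterior weight 1/3; P(next child type A) = 1/4.
Weighted sum = 1/12.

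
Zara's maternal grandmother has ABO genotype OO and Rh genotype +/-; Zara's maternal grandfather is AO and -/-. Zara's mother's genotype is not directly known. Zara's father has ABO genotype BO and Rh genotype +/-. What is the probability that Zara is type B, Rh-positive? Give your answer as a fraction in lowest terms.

Zara's mother's ABO genotype from OO × AO: 1/2 AO, 1/2 OO.
Crossing each possibility with the father BO and summing P(type B): 1/2·1/4 + 1/2·1/2 = 3/8.
Similarly for Rh via the mother's Rh distribution: P(Rh+) = 5/8.
Independent loci: 3/8 × 5/8 = 15/64.

15/64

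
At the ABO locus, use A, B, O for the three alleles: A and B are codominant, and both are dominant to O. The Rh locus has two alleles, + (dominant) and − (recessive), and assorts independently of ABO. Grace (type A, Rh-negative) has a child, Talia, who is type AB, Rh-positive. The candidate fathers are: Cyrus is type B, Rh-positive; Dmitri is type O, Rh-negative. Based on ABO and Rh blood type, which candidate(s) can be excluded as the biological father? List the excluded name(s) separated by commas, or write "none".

A candidate is excluded only if no genotype consistent with his phenotype could produce a type AB, Rh-positive child with a type A, Rh-negative mother.
Dmitri (type O, Rh-): no genotype consistent with that phenotype can produce a type-AB Rh+ child with a type-A mother.

Dmitri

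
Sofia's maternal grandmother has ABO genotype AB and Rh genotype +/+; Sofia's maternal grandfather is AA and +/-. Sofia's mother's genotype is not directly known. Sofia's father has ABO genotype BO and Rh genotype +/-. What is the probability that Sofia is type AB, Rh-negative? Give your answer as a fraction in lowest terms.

Sofia's mother's ABO genotype from AB × AA: 1/2 AA, 1/2 AB.
Crossing each possibility with the father BO and summing P(type AB): 1/2·1/2 + 1/2·1/4 = 3/8.
Similarly for Rh via the mother's Rh distribution: P(Rh-) = 1/8.
Independent loci: 3/8 × 1/8 = 3/64.

3/64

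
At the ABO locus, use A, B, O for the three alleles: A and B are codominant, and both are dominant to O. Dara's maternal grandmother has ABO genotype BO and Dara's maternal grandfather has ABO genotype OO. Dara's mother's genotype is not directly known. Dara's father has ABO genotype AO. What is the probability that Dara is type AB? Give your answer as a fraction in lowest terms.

1/8

Dara's mother's ABO genotype from BO × OO: 1/2 BO, 1/2 OO.
Crossing each possibility with the father AO and summing P(type AB): 1/2·1/4 + 1/2·0 = 1/8.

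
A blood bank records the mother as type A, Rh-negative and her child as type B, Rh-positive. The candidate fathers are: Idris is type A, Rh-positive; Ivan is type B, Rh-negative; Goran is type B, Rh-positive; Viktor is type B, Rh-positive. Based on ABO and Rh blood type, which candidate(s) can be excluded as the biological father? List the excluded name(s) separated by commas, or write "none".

Idris, Ivan

A candidate is excluded only if no genotype consistent with his phenotype could produce a type B, Rh-positive child with a type A, Rh-negative mother.
Idris (type A, Rh+): no genotype consistent with that phenotype can produce a type-B Rh+ child with a type-A mother.
Ivan (type B, Rh-): no genotype consistent with that phenotype can produce a type-B Rh+ child with a type-A mother.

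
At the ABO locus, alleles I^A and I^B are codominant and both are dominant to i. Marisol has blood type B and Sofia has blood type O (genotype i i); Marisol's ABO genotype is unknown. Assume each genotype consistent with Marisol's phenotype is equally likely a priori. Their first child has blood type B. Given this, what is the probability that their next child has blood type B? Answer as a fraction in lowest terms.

Possible genotypes: Marisol ∈ {I^B I^B, I^B i}; Sofia ∈ {i i}.
Weight each parental genotype pair by prior × P(type-B child):
  I^B I^B × i i: posterior weight 2/3; P(next child type B) = 1.
  I^B i × i i: posterior weight 1/3; P(next child type B) = 1/2.
Weighted sum = 5/6.

5/6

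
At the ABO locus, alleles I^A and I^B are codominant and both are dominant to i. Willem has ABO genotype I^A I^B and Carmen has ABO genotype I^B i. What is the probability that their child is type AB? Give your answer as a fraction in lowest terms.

1/4

ABO cross I^A I^B × I^B i → offspring phenotypes: 1/4 A, 1/2 B, 1/4 AB.
So P(type AB) = 1/4.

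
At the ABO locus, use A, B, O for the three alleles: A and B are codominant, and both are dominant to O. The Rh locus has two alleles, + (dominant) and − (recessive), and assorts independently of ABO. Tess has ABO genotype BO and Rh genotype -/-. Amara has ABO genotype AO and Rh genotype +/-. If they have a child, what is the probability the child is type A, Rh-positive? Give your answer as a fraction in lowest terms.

1/8

ABO cross BO × AO → offspring phenotypes: 1/4 O, 1/4 A, 1/4 B, 1/4 AB.
Rh cross -/- × +/- → 1/2 Rh+, 1/2 Rh-.
Independent loci: P(type A, Rh-positive) = 1/4 × 1/2 = 1/8.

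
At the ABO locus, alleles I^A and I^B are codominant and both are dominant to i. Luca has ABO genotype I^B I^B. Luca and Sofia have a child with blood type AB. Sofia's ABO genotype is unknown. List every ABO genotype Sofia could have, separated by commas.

For each candidate genotype of Sofia, check whether crossing it with I^B I^B can produce every observed child phenotype.
  I^A I^A → possible child types {AB} ✓
  I^A I^B → possible child types {B, AB} ✓
  I^A i → possible child types {B, AB} ✓
  I^B I^B → possible child types {B} ✗
  I^B i → possible child types {B} ✗
  i i → possible child types {B} ✗

I^A I^A, I^A I^B, I^A i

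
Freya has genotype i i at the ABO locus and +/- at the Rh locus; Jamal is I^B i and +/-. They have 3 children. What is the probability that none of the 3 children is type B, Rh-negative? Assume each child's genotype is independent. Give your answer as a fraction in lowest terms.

343/512

ABO cross i i × I^B i → 1/2 O, 1/2 B.
Rh cross +/- × +/- → 3/4 Rh+, 1/4 Rh-; so P(type B, Rh-negative) = 1/2 × 1/4 = 1/8 per child.
P(not type B, Rh-negative) = 7/8 for one child; (7/8)^3 = 343/512.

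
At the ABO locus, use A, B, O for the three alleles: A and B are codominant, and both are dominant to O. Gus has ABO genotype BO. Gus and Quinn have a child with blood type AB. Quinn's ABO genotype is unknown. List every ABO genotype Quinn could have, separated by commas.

For each candidate genotype of Quinn, check whether crossing it with BO can produce every observed child phenotype.
  AA → possible child types {A, AB} ✓
  AB → possible child types {A, B, AB} ✓
  AO → possible child types {O, A, B, AB} ✓
  BB → possible child types {B} ✗
  BO → possible child types {O, B} ✗
  OO → possible child types {O, B} ✗

AA, AB, AO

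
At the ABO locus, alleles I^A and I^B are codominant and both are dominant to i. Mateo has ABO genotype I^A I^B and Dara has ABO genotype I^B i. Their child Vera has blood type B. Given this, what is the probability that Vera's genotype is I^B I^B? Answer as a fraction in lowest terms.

Cross I^A I^B × I^B i → 1/4 I^A I^B, 1/4 I^A i, 1/4 I^B I^B, 1/4 I^B i.
Type-B genotypes among offspring: I^B I^B (1/4), I^B i (1/4); total 1/2.
P(I^B I^B | type B) = (1/4) / (1/2) = 1/2.

1/2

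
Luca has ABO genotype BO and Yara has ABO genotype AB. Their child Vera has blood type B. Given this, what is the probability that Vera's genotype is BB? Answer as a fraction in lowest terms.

1/2

Cross BO × AB → 1/4 AB, 1/4 AO, 1/4 BB, 1/4 BO.
Type-B genotypes among offspring: BB (1/4), BO (1/4); total 1/2.
P(BB | type B) = (1/4) / (1/2) = 1/2.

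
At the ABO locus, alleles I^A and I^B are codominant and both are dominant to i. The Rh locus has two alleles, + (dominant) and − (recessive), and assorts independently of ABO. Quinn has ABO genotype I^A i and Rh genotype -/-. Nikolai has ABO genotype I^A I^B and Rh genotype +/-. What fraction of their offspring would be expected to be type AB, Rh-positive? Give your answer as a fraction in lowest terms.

1/8

ABO cross I^A i × I^A I^B → offspring phenotypes: 1/2 A, 1/4 B, 1/4 AB.
Rh cross -/- × +/- → 1/2 Rh+, 1/2 Rh-.
Independent loci: P(type AB, Rh-positive) = 1/4 × 1/2 = 1/8.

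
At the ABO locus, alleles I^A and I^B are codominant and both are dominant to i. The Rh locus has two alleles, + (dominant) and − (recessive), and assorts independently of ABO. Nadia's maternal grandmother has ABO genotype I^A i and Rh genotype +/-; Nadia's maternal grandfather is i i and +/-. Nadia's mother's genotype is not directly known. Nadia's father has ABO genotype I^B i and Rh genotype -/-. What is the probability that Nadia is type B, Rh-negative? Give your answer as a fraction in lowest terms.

3/16

Nadia's mother's ABO genotype from I^A i × i i: 1/2 I^A i, 1/2 i i.
Crossing each possibility with the father I^B i and summing P(type B): 1/2·1/4 + 1/2·1/2 = 3/8.
Similarly for Rh via the mother's Rh distribution: P(Rh-) = 1/2.
Independent loci: 3/8 × 1/2 = 3/16.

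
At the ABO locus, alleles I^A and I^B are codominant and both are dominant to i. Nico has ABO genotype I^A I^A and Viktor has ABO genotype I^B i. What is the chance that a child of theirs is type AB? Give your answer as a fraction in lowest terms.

ABO cross I^A I^A × I^B i → offspring phenotypes: 1/2 A, 1/2 AB.
So P(type AB) = 1/2.

1/2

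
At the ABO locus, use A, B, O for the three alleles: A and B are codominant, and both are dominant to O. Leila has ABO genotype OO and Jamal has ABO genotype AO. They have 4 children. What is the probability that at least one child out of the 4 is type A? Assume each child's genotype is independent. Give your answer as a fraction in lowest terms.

ABO cross OO × AO → 1/2 O, 1/2 A.
So P(type A) = 1/2 per child.
P(none) = (1/2)^4 = 1/16; P(at least one) = 1 − 1/16 = 15/16.

15/16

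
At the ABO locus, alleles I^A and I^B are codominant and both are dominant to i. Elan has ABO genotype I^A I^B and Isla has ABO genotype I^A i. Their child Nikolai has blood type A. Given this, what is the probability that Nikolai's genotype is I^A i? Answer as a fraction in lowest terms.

Cross I^A I^B × I^A i → 1/4 I^A I^A, 1/4 I^A I^B, 1/4 I^A i, 1/4 I^B i.
Type-A genotypes among offspring: I^A I^A (1/4), I^A i (1/4); total 1/2.
P(I^A i | type A) = (1/4) / (1/2) = 1/2.

1/2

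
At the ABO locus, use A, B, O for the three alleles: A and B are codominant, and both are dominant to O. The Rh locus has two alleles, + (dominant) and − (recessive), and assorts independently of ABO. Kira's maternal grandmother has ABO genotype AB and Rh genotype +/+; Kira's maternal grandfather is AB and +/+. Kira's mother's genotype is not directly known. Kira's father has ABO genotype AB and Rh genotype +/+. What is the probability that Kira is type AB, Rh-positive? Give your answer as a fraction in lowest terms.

Kira's mother's ABO genotype from AB × AB: 1/4 AA, 1/2 AB, 1/4 BB.
Crossing each possibility with the father AB and summing P(type AB): 1/4·1/2 + 1/2·1/2 + 1/4·1/2 = 1/2.
Similarly for Rh via the mother's Rh distribution: P(Rh+) = 1.
Independent loci: 1/2 × 1 = 1/2.

1/2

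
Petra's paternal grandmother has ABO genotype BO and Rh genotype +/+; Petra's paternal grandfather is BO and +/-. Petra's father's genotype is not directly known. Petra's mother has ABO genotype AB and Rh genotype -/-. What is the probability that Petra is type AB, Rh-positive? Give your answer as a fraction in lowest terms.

Petra's father's ABO genotype from BO × BO: 1/4 BB, 1/2 BO, 1/4 OO.
Crossing each possibility with the mother AB and summing P(type AB): 1/4·1/2 + 1/2·1/4 + 1/4·0 = 1/4.
Similarly for Rh via the father's Rh distribution: P(Rh+) = 3/4.
Independent loci: 1/4 × 3/4 = 3/16.

3/16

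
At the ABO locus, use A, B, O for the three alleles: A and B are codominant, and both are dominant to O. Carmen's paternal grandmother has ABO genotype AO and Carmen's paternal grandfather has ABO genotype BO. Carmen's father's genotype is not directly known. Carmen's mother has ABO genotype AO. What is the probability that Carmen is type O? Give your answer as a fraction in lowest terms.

1/4

Carmen's father's ABO genotype from AO × BO: 1/4 AB, 1/4 AO, 1/4 BO, 1/4 OO.
Crossing each possibility with the mother AO and summing P(type O): 1/4·0 + 1/4·1/4 + 1/4·1/4 + 1/4·1/2 = 1/4.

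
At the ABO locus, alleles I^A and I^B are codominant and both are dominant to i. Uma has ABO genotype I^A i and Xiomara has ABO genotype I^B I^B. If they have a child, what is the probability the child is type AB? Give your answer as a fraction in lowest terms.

1/2

ABO cross I^A i × I^B I^B → offspring phenotypes: 1/2 B, 1/2 AB.
So P(type AB) = 1/2.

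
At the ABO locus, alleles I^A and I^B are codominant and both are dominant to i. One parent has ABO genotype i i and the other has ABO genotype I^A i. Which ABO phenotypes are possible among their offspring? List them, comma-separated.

O, A

Gametes from i i × I^A i give offspring ABO genotypes I^A i, i i, i.e. phenotypes O, A.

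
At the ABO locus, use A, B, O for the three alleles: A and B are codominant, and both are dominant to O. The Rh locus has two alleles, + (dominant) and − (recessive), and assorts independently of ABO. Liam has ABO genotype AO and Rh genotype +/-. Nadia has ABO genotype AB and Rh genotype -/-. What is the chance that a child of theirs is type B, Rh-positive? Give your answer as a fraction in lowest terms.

1/8

ABO cross AO × AB → offspring phenotypes: 1/2 A, 1/4 B, 1/4 AB.
Rh cross +/- × -/- → 1/2 Rh+, 1/2 Rh-.
Independent loci: P(type B, Rh-positive) = 1/4 × 1/2 = 1/8.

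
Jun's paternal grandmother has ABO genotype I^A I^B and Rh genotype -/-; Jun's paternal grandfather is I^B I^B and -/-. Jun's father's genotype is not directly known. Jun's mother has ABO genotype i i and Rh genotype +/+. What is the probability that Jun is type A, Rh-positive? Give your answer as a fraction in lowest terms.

1/4

Jun's father's ABO genotype from I^A I^B × I^B I^B: 1/2 I^A I^B, 1/2 I^B I^B.
Crossing each possibility with the mother i i and summing P(type A): 1/2·1/2 + 1/2·0 = 1/4.
Similarly for Rh via the father's Rh distribution: P(Rh+) = 1.
Independent loci: 1/4 × 1 = 1/4.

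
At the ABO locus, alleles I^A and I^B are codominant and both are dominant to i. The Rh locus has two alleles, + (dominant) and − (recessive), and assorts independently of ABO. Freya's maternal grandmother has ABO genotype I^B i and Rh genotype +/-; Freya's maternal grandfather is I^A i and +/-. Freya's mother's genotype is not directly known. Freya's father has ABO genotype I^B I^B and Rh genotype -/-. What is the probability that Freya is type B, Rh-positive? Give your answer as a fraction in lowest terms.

Freya's mother's ABO genotype from I^B i × I^A i: 1/4 I^A I^B, 1/4 I^A i, 1/4 I^B i, 1/4 i i.
Crossing each possibility with the father I^B I^B and summing P(type B): 1/4·1/2 + 1/4·1/2 + 1/4·1 + 1/4·1 = 3/4.
Similarly for Rh via the mother's Rh distribution: P(Rh+) = 1/2.
Independent loci: 3/4 × 1/2 = 3/8.

3/8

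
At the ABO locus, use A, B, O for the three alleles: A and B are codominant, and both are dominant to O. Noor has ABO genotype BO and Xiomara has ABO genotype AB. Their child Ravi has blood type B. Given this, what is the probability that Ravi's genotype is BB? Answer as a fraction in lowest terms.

Cross BO × AB → 1/4 AB, 1/4 AO, 1/4 BB, 1/4 BO.
Type-B genotypes among offspring: BB (1/4), BO (1/4); total 1/2.
P(BB | type B) = (1/4) / (1/2) = 1/2.

1/2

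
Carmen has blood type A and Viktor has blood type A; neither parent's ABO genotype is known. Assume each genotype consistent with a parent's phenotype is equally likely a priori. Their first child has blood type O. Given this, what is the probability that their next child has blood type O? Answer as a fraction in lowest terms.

1/4

Possible genotypes: Carmen ∈ {AA, AO}; Viktor ∈ {AA, AO}.
Weight each parental genotype pair by prior × P(type-O child):
  AO × AO: posterior weight 1; P(next child type O) = 1/4.
Weighted sum = 1/4.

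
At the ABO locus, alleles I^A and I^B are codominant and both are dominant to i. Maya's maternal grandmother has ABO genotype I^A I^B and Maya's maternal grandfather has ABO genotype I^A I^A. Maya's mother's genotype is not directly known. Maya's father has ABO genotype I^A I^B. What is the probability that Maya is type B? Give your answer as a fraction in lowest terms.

Maya's mother's ABO genotype from I^A I^B × I^A I^A: 1/2 I^A I^A, 1/2 I^A I^B.
Crossing each possibility with the father I^A I^B and summing P(type B): 1/2·0 + 1/2·1/4 = 1/8.

1/8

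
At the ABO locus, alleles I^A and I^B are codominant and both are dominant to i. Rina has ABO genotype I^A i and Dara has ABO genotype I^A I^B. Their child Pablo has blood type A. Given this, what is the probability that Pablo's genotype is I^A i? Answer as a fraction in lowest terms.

Cross I^A i × I^A I^B → 1/4 I^A I^A, 1/4 I^A I^B, 1/4 I^A i, 1/4 I^B i.
Type-A genotypes among offspring: I^A I^A (1/4), I^A i (1/4); total 1/2.
P(I^A i | type A) = (1/4) / (1/2) = 1/2.

1/2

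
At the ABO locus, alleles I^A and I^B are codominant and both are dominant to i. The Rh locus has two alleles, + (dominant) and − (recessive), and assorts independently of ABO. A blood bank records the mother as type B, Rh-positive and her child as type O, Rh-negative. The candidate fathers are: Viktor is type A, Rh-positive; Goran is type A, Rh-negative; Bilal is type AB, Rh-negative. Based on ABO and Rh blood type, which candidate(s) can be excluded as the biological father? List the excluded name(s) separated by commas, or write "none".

Bilal

A candidate is excluded only if no genotype consistent with his phenotype could produce a type O, Rh-negative child with a type B, Rh-positive mother.
Bilal (type AB, Rh-): no genotype consistent with that phenotype can produce a type-O Rh- child with a type-B mother.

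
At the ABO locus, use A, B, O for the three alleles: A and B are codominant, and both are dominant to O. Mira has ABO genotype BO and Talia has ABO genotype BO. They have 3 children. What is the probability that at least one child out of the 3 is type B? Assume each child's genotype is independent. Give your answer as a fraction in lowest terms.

ABO cross BO × BO → 1/4 O, 3/4 B.
So P(type B) = 3/4 per child.
P(none) = (1/4)^3 = 1/64; P(at least one) = 1 − 1/64 = 63/64.

63/64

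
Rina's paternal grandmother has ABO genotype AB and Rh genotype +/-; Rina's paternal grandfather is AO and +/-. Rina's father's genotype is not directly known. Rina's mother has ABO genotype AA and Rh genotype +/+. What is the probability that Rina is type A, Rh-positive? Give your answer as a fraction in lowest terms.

Rina's father's ABO genotype from AB × AO: 1/4 AA, 1/4 AB, 1/4 AO, 1/4 BO.
Crossing each possibility with the mother AA and summing P(type A): 1/4·1 + 1/4·1/2 + 1/4·1 + 1/4·1/2 = 3/4.
Similarly for Rh via the father's Rh distribution: P(Rh+) = 1.
Independent loci: 3/4 × 1 = 3/4.

3/4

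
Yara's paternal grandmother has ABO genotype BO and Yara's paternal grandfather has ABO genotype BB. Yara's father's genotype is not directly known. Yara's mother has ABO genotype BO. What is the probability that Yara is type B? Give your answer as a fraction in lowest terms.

7/8

Yara's father's ABO genotype from BO × BB: 1/2 BB, 1/2 BO.
Crossing each possibility with the mother BO and summing P(type B): 1/2·1 + 1/2·3/4 = 7/8.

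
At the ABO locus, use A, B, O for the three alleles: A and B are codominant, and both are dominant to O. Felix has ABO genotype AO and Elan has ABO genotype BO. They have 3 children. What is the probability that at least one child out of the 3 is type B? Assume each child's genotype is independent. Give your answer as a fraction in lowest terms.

37/64

ABO cross AO × BO → 1/4 O, 1/4 A, 1/4 B, 1/4 AB.
So P(type B) = 1/4 per child.
P(none) = (3/4)^3 = 27/64; P(at least one) = 1 − 27/64 = 37/64.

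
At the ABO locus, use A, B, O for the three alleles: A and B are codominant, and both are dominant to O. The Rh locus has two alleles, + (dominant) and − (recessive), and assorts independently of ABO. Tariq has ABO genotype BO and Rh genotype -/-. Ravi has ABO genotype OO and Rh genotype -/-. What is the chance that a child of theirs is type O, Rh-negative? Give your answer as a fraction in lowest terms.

1/2

ABO cross BO × OO → offspring phenotypes: 1/2 O, 1/2 B.
Rh cross -/- × -/- → 1 Rh-.
Independent loci: P(type O, Rh-negative) = 1/2 × 1 = 1/2.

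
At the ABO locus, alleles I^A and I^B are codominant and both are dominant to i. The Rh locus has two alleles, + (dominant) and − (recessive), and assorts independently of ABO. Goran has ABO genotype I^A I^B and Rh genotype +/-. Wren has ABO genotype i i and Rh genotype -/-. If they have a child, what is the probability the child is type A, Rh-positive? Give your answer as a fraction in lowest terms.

1/4

ABO cross I^A I^B × i i → offspring phenotypes: 1/2 A, 1/2 B.
Rh cross +/- × -/- → 1/2 Rh+, 1/2 Rh-.
Independent loci: P(type A, Rh-positive) = 1/2 × 1/2 = 1/4.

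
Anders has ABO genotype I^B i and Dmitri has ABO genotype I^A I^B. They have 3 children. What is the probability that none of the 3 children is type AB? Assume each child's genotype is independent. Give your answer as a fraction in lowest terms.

ABO cross I^B i × I^A I^B → 1/4 A, 1/2 B, 1/4 AB.
So P(type AB) = 1/4 per child.
P(not type AB) = 3/4 for one child; (3/4)^3 = 27/64.

27/64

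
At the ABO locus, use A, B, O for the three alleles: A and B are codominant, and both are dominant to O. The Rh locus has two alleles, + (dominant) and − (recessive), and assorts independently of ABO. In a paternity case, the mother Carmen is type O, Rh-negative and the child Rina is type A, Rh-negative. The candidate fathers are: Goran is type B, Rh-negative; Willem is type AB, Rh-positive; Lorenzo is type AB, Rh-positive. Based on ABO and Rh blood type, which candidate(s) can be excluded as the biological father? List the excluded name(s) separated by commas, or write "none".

Goran

A candidate is excluded only if no genotype consistent with his phenotype could produce a type A, Rh-negative child with a type O, Rh-negative mother.
Goran (type B, Rh-): no genotype consistent with that phenotype can produce a type-A Rh- child with a type-O mother.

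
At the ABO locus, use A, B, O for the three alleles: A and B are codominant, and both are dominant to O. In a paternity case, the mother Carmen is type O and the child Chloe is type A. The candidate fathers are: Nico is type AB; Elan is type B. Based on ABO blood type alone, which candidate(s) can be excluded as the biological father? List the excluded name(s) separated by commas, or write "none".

A candidate is excluded only if no genotype consistent with his phenotype could produce a type A child with a type O mother.
Elan (type B): no genotype consistent with that phenotype can produce a type-A child with a type-O mother.

Elan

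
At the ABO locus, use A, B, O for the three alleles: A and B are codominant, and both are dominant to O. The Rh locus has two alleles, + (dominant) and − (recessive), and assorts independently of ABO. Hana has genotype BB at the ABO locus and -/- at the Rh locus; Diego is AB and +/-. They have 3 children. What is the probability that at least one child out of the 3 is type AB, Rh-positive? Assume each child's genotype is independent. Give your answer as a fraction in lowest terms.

ABO cross BB × AB → 1/2 B, 1/2 AB.
Rh cross -/- × +/- → 1/2 Rh+, 1/2 Rh-; so P(type AB, Rh-positive) = 1/2 × 1/2 = 1/4 per child.
P(none) = (3/4)^3 = 27/64; P(at least one) = 1 − 27/64 = 37/64.

37/64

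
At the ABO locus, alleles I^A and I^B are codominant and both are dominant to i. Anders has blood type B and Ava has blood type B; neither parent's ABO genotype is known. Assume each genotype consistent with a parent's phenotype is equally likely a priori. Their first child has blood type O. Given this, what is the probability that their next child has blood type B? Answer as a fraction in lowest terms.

3/4

Possible genotypes: Anders ∈ {I^B I^B, I^B i}; Ava ∈ {I^B I^B, I^B i}.
Weight each parental genotype pair by prior × P(type-O child):
  I^B i × I^B i: posterior weight 1; P(next child type B) = 3/4.
Weighted sum = 3/4.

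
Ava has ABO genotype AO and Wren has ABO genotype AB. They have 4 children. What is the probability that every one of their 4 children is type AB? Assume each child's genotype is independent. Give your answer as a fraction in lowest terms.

ABO cross AO × AB → 1/2 A, 1/4 B, 1/4 AB.
So P(type AB) = 1/4 per child.
All 4 independent: (1/4)^4 = 1/256.

1/256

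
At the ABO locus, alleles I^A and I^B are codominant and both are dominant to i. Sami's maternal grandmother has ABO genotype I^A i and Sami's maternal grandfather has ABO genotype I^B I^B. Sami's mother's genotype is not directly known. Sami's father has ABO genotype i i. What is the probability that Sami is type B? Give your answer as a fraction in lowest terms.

Sami's mother's ABO genotype from I^A i × I^B I^B: 1/2 I^A I^B, 1/2 I^B i.
Crossing each possibility with the father i i and summing P(type B): 1/2·1/2 + 1/2·1/2 = 1/2.

1/2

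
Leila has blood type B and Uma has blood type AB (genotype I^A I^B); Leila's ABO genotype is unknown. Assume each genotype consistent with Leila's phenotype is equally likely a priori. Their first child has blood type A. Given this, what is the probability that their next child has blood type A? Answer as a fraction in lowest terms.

Possible genotypes: Leila ∈ {I^B I^B, I^B i}; Uma ∈ {I^A I^B}.
Weight each parental genotype pair by prior × P(type-A child):
  I^B i × I^A I^B: posterior weight 1; P(next child type A) = 1/4.
Weighted sum = 1/4.

1/4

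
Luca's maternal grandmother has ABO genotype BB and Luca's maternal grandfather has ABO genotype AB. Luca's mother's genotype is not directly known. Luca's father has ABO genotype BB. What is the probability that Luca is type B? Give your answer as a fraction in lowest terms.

Luca's mother's ABO genotype from BB × AB: 1/2 AB, 1/2 BB.
Crossing each possibility with the father BB and summing P(type B): 1/2·1/2 + 1/2·1 = 3/4.

3/4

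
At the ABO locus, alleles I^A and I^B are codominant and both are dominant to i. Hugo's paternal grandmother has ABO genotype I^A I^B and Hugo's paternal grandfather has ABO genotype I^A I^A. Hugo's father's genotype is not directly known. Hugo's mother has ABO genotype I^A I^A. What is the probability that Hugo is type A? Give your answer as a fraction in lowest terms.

3/4

Hugo's father's ABO genotype from I^A I^B × I^A I^A: 1/2 I^A I^A, 1/2 I^A I^B.
Crossing each possibility with the mother I^A I^A and summing P(type A): 1/2·1 + 1/2·1/2 = 3/4.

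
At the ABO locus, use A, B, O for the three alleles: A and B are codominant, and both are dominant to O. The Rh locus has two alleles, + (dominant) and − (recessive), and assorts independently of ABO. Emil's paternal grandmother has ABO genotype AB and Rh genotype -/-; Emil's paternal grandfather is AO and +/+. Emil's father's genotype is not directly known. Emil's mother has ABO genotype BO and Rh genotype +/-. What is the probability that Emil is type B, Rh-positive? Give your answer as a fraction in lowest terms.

Emil's father's ABO genotype from AB × AO: 1/4 AA, 1/4 AB, 1/4 AO, 1/4 BO.
Crossing each possibility with the mother BO and summing P(type B): 1/4·0 + 1/4·1/2 + 1/4·1/4 + 1/4·3/4 = 3/8.
Similarly for Rh via the father's Rh distribution: P(Rh+) = 3/4.
Independent loci: 3/8 × 3/4 = 9/32.

9/32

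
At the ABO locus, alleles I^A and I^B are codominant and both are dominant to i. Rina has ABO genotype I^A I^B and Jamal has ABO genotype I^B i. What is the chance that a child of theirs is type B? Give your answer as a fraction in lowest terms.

ABO cross I^A I^B × I^B i → offspring phenotypes: 1/4 A, 1/2 B, 1/4 AB.
So P(type B) = 1/2.

1/2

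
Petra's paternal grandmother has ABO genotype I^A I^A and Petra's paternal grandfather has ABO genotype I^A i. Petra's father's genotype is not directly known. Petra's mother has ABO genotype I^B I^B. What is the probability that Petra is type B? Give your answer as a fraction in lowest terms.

Petra's father's ABO genotype from I^A I^A × I^A i: 1/2 I^A I^A, 1/2 I^A i.
Crossing each possibility with the mother I^B I^B and summing P(type B): 1/2·0 + 1/2·1/2 = 1/4.

1/4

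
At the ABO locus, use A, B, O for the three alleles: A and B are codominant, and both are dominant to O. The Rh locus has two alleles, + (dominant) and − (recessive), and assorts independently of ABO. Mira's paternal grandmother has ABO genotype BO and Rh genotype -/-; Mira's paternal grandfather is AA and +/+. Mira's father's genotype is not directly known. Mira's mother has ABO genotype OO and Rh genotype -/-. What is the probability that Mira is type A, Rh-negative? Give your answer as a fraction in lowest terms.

1/4

Mira's father's ABO genotype from BO × AA: 1/2 AB, 1/2 AO.
Crossing each possibility with the mother OO and summing P(type A): 1/2·1/2 + 1/2·1/2 = 1/2.
Similarly for Rh via the father's Rh distribution: P(Rh-) = 1/2.
Independent loci: 1/2 × 1/2 = 1/4.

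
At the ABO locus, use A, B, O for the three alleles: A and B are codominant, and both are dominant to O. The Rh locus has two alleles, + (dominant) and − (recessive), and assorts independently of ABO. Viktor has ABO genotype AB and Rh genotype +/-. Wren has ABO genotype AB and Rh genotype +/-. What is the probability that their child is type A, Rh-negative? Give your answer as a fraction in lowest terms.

1/16

ABO cross AB × AB → offspring phenotypes: 1/4 A, 1/4 B, 1/2 AB.
Rh cross +/- × +/- → 3/4 Rh+, 1/4 Rh-.
Independent loci: P(type A, Rh-negative) = 1/4 × 1/4 = 1/16.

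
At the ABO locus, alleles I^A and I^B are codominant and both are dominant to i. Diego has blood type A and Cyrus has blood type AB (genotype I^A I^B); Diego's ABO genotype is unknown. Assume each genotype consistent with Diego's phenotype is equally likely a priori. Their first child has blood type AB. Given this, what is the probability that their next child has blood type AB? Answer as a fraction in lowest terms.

5/12

Possible genotypes: Diego ∈ {I^A I^A, I^A i}; Cyrus ∈ {I^A I^B}.
Weight each parental genotype pair by prior × P(type-AB child):
  I^A I^A × I^A I^B: posterior weight 2/3; P(next child type AB) = 1/2.
  I^A i × I^A I^B: posterior weight 1/3; P(next child type AB) = 1/4.
Weighted sum = 5/12.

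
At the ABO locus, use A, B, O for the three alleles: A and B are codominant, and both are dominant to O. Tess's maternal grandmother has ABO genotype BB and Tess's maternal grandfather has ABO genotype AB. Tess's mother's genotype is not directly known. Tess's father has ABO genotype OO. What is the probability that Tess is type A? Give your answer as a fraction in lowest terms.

Tess's mother's ABO genotype from BB × AB: 1/2 AB, 1/2 BB.
Crossing each possibility with the father OO and summing P(type A): 1/2·1/2 + 1/2·0 = 1/4.

1/4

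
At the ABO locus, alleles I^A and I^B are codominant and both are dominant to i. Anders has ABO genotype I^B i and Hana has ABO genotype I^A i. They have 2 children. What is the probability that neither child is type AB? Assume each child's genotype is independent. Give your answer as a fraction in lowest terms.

9/16

ABO cross I^B i × I^A i → 1/4 O, 1/4 A, 1/4 B, 1/4 AB.
So P(type AB) = 1/4 per child.
P(not type AB) = 3/4 for one child; (3/4)^2 = 9/16.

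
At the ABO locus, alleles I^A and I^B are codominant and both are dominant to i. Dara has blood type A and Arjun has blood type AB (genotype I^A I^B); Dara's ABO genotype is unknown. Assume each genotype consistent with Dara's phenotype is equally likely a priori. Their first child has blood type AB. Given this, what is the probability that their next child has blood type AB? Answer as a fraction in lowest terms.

Possible genotypes: Dara ∈ {I^A I^A, I^A i}; Arjun ∈ {I^A I^B}.
Weight each parental genotype pair by prior × P(type-AB child):
  I^A I^A × I^A I^B: posterior weight 2/3; P(next child type AB) = 1/2.
  I^A i × I^A I^B: posterior weight 1/3; P(next child type AB) = 1/4.
Weighted sum = 5/12.

5/12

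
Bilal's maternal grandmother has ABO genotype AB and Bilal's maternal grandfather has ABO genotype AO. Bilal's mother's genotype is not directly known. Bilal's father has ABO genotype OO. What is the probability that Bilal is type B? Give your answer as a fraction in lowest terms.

Bilal's mother's ABO genotype from AB × AO: 1/4 AA, 1/4 AB, 1/4 AO, 1/4 BO.
Crossing each possibility with the father OO and summing P(type B): 1/4·0 + 1/4·1/2 + 1/4·0 + 1/4·1/2 = 1/4.

1/4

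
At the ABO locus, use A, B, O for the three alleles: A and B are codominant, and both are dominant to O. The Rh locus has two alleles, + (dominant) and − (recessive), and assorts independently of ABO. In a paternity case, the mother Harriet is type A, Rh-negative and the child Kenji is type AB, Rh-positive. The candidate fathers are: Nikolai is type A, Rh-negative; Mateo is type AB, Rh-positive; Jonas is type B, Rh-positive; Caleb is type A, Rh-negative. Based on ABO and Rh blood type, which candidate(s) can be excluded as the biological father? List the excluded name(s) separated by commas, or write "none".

Nikolai, Caleb

A candidate is excluded only if no genotype consistent with his phenotype could produce a type AB, Rh-positive child with a type A, Rh-negative mother.
Nikolai (type A, Rh-): no genotype consistent with that phenotype can produce a type-AB Rh+ child with a type-A mother.
Caleb (type A, Rh-): no genotype consistent with that phenotype can produce a type-AB Rh+ child with a type-A mother.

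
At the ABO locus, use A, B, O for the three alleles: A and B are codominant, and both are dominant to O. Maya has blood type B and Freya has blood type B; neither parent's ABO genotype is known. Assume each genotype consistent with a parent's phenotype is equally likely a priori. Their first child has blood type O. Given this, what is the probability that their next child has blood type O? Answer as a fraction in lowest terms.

Possible genotypes: Maya ∈ {BB, BO}; Freya ∈ {BB, BO}.
Weight each parental genotype pair by prior × P(type-O child):
  BO × BO: posterior weight 1; P(next child type O) = 1/4.
Weighted sum = 1/4.

1/4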